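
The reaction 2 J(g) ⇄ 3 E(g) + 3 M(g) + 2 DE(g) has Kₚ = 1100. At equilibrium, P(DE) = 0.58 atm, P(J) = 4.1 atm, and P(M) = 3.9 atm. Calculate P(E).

P(E) = 9.7 atm

At equilibrium, Kₚ = P(E)³·P(M)³·P(DE)² / P(J)² = 1100.
(P(E))³·(3.9)³·(0.58)² / (4.1)² = 1100
P(E)³ = 927 ⇒ P(E) = 9.7 atm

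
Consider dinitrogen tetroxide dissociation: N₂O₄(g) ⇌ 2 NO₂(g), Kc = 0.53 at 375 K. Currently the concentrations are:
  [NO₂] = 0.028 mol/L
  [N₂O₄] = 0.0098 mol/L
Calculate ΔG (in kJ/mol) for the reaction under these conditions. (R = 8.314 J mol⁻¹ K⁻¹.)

ΔG = -5.90 kJ/mol

Qc = [NO₂]² / [N₂O₄] = (0.028)² / (0.0098) = 0.0800
ΔG = RT ln(Qc/Kc) = (8.314 J mol⁻¹ K⁻¹)(375 K) × ln(0.0800/0.53)
   = (3.118 kJ/mol)(-1.891) = -5.90 kJ/mol
ΔG < 0, so the forward reaction is spontaneous (proceeds forward).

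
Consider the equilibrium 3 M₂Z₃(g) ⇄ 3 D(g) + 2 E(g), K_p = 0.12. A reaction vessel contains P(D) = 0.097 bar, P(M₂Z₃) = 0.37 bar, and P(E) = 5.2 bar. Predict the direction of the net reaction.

Q_p = P(D)³·P(E)² / P(M₂Z₃)³ = (0.097)³·(5.2)² / (0.37)³ = 0.49
Q_p = 0.49 > K_p = 0.12, so the reverse reaction proceeds.

to the left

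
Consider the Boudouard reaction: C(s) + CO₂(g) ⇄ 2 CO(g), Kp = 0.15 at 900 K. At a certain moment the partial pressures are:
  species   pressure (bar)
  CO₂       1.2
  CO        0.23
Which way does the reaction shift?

in the forward direction

(C is a pure solid — omitted from Qp.)
Qp = P(CO)² / P(CO₂) = (0.23)² / (1.2) = 0.044
Qp = 0.044 < Kp = 0.15, so the forward reaction proceeds.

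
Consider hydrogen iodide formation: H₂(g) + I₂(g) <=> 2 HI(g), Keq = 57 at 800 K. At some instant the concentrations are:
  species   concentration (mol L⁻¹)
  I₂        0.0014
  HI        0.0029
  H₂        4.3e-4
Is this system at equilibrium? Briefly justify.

no; Q < K, reaction proceeds forward

Q = [HI]² / ([H₂]·[I₂]) = (0.0029)² / ((4.3e-4)·(0.0014)) = 14
Q = 14 < Keq = 57: net forward reaction.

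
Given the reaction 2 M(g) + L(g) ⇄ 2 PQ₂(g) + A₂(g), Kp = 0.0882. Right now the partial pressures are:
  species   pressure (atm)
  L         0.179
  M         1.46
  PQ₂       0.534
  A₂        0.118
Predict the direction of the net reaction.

Qp = P(PQ₂)²·P(A₂) / (P(M)²·P(L)) = (0.534)²·(0.118) / ((1.46)²·(0.179)) = 0.0882
Qp = 0.0882 = Kp, so the system is already at equilibrium.

at equilibrium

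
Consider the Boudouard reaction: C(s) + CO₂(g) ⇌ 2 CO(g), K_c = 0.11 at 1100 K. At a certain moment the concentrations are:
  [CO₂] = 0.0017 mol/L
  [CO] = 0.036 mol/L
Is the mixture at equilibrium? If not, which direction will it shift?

(C is a pure solid — omitted from Q_c.)
Q_c = [CO]² / [CO₂] = (0.036)² / (0.0017) = 0.76
Q_c = 0.76 > K_c = 0.11: net reverse reaction.

no; Q > K, reaction proceeds in reverse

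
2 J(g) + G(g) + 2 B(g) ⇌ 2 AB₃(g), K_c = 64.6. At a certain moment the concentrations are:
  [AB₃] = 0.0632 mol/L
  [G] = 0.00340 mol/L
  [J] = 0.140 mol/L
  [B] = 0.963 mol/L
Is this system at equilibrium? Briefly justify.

Q_c = [AB₃]² / ([J]²·[G]·[B]²) = (0.0632)² / ((0.140)²·(0.00340)·(0.963)²) = 64.6
Q_c = 64.6 = K_c; the system is at equilibrium.

yes, at equilibrium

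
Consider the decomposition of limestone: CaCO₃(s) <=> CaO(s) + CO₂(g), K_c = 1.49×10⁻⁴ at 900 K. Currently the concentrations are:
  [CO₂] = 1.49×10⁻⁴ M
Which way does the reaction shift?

no net change (already at equilibrium)

(CaCO₃, CaO are pure solids — omitted from Q_c.)
Q_c = [CO₂] = 1.49×10⁻⁴
Q_c = 1.49×10⁻⁴ = K_c, so the system is already at equilibrium.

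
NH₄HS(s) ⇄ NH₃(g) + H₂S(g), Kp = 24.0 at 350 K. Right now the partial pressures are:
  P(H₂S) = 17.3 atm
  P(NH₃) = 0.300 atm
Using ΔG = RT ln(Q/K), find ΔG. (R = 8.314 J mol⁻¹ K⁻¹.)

ΔG = -4.46 kJ/mol

(NH₄HS is a pure solid — omitted from Qp.)
Qp = P(NH₃)·P(H₂S) = (0.300)·(17.3) = 5.19
ΔG = RT ln(Qp/Kp) = (8.314 J mol⁻¹ K⁻¹)(350 K) × ln(5.19/24.0)
   = (2.910 kJ/mol)(-1.531) = -4.46 kJ/mol
ΔG < 0, so the forward reaction is spontaneous (proceeds forward).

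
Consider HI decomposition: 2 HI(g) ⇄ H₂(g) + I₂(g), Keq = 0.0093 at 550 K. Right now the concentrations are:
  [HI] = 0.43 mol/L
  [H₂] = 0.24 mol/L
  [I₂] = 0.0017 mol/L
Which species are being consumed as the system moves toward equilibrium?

Q = [H₂]·[I₂] / [HI]² = (0.24)·(0.0017) / (0.43)² = 0.0022
Q = 0.0022 < Keq = 0.0093: net forward reaction.

HI (reactants)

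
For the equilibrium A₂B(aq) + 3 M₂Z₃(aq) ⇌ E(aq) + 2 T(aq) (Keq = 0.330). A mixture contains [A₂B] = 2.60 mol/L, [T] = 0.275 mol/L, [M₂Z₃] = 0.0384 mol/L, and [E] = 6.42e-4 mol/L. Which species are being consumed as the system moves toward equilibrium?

none (at equilibrium)

Q = [E]·[T]² / ([A₂B]·[M₂Z₃]³) = (6.42e-4)·(0.275)² / ((2.60)·(0.0384)³) = 0.330
Q = 0.330 = Keq; the system is at equilibrium.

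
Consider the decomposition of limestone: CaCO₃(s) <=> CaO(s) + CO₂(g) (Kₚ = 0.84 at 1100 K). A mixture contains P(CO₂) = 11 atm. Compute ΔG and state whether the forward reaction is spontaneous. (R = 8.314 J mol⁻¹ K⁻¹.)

ΔG = 23.5 kJ/mol; the forward reaction is non-spontaneous

(CaCO₃, CaO are pure solids — omitted from Qₚ.)
Qₚ = P(CO₂) = 11.0
ΔG = RT ln(Qₚ/Kₚ) = (8.314 J mol⁻¹ K⁻¹)(1100 K) × ln(11.0/0.84)
   = (9.145 kJ/mol)(2.572) = 23.5 kJ/mol
ΔG > 0, so the forward reaction is non-spontaneous (proceeds in reverse).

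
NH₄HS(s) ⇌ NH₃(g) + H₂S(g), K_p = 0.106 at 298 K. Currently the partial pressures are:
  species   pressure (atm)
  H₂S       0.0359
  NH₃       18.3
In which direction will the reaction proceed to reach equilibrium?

(NH₄HS is a pure solid — omitted from Q_p.)
Q_p = P(NH₃)·P(H₂S) = (18.3)·(0.0359) = 0.657
Q_p = 0.657 > K_p = 0.106, so the reverse reaction proceeds.

to the left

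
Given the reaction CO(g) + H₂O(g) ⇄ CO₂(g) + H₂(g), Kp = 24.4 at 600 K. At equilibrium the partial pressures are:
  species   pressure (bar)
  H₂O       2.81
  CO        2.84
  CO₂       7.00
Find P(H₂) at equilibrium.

P(H₂) = 27.8 bar

At equilibrium, Kp = P(CO₂)·P(H₂) / (P(CO)·P(H₂O)) = 24.4.
(7.00)·(P(H₂)) / ((2.84)·(2.81)) = 24.4
P(H₂) = 27.8 bar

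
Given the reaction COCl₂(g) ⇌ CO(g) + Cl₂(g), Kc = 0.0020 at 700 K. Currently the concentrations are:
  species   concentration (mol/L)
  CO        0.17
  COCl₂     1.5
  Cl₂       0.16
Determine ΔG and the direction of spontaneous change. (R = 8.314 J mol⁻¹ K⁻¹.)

Qc = [CO]·[Cl₂] / [COCl₂] = (0.17)·(0.16) / (1.5) = 0.0181
ΔG = RT ln(Qc/Kc) = (8.314 J mol⁻¹ K⁻¹)(700 K) × ln(0.0181/0.0020)
   = (5.820 kJ/mol)(2.203) = 12.8 kJ/mol
ΔG > 0, so the forward reaction is non-spontaneous (proceeds in reverse).

ΔG = 12.8 kJ/mol; the forward reaction is non-spontaneous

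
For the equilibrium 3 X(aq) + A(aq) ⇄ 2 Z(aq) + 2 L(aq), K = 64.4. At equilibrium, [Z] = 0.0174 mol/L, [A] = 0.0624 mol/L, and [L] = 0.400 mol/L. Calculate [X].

[X] = 0.0229 mol/L

At equilibrium, K = [Z]²·[L]² / ([X]³·[A]) = 64.4.
(0.0174)²·(0.400)² / (([X])³·(0.0624)) = 64.4
[X]³ = 1.21×10⁻⁵ ⇒ [X] = 0.0229 mol/L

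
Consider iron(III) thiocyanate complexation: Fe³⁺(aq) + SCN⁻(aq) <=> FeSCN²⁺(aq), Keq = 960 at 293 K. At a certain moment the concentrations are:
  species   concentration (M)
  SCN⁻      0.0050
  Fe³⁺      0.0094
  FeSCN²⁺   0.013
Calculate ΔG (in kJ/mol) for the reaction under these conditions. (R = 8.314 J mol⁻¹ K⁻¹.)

Q = [FeSCN²⁺] / ([Fe³⁺]·[SCN⁻]) = (0.013) / ((0.0094)·(0.0050)) = 277
ΔG = RT ln(Q/Keq) = (8.314 J mol⁻¹ K⁻¹)(293 K) × ln(277/960)
   = (2.436 kJ/mol)(-1.243) = -3.03 kJ/mol
ΔG < 0, so the forward reaction is spontaneous (proceeds forward).

ΔG = -3.03 kJ/mol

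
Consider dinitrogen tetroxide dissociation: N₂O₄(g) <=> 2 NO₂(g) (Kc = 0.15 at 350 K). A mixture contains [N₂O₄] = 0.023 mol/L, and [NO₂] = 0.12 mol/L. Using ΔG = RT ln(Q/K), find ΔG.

Qc = [NO₂]² / [N₂O₄] = (0.12)² / (0.023) = 0.626
ΔG = RT ln(Qc/Kc) = (8.314 J mol⁻¹ K⁻¹)(350 K) × ln(0.626/0.15)
   = (2.910 kJ/mol)(1.429) = 4.16 kJ/mol
ΔG > 0, so the forward reaction is non-spontaneous (proceeds in reverse).

ΔG = 4.16 kJ/mol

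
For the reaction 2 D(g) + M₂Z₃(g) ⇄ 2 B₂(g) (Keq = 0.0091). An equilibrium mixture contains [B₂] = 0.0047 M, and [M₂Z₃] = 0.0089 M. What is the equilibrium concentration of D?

[D] = 0.52 M

At equilibrium, Keq = [B₂]² / ([D]²·[M₂Z₃]) = 0.0091.
(0.0047)² / (([D])²·(0.0089)) = 0.0091
[D]² = 0.273 ⇒ [D] = 0.52 M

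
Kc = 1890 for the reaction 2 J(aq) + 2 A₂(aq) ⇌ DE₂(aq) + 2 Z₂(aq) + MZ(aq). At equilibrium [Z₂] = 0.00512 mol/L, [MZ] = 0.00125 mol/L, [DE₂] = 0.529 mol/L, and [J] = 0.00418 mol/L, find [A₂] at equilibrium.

[A₂] = 7.25e-4 mol/L

At equilibrium, Kc = [DE₂]·[Z₂]²·[MZ] / ([J]²·[A₂]²) = 1890.
(0.529)·(0.00512)²·(0.00125) / ((0.00418)²·([A₂])²) = 1890
[A₂]² = 5.25e-7 ⇒ [A₂] = 7.25e-4 mol/L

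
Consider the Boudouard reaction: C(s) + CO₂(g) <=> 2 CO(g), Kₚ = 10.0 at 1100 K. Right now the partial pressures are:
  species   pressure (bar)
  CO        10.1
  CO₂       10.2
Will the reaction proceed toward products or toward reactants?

neither direction; the system is at equilibrium

(C is a pure solid — omitted from Qₚ.)
Qₚ = P(CO)² / P(CO₂) = (10.1)² / (10.2) = 10.0
Qₚ = 10.0 = Kₚ, so the system is already at equilibrium.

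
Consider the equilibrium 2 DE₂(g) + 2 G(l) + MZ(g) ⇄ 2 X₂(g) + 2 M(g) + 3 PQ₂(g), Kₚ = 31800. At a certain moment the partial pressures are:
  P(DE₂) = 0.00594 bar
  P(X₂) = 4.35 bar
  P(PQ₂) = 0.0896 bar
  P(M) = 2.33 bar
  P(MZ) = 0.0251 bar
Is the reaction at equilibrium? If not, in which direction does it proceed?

to the left

(G is a pure liquid — omitted from Qₚ.)
Qₚ = P(X₂)²·P(M)²·P(PQ₂)³ / (P(DE₂)²·P(MZ)) = (4.35)²·(2.33)²·(0.0896)³ / ((0.00594)²·(0.0251)) = 83400
Qₚ = 83400 > Kₚ = 31800, so the reverse reaction proceeds.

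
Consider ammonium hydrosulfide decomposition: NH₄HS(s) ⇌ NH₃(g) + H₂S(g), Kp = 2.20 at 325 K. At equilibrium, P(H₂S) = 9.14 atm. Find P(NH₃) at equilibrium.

(NH₄HS is a pure solid — omitted from Kp.)
At equilibrium, Kp = P(NH₃)·P(H₂S) = 2.20.
(P(NH₃))·(9.14) = 2.20
P(NH₃) = 0.241 atm

P(NH₃) = 0.241 atm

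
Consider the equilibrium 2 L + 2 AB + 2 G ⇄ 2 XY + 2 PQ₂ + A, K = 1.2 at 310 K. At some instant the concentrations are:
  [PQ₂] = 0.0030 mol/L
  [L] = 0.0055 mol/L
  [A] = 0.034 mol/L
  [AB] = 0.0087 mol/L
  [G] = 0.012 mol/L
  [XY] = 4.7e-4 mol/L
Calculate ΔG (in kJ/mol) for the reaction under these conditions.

ΔG = -4.55 kJ/mol

Q = [XY]²·[PQ₂]²·[A] / ([L]²·[AB]²·[G]²) = (4.7e-4)²·(0.0030)²·(0.034) / ((0.0055)²·(0.0087)²·(0.012)²) = 0.205
ΔG = RT ln(Q/K) = (8.314 J mol⁻¹ K⁻¹)(310 K) × ln(0.205/1.2)
   = (2.577 kJ/mol)(-1.767) = -4.55 kJ/mol
ΔG < 0, so the forward reaction is spontaneous (proceeds forward).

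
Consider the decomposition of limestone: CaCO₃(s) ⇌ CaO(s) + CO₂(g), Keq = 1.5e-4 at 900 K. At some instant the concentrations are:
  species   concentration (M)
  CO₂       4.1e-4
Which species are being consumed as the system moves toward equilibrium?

CaO, CO₂ (products)

(CaCO₃, CaO are pure solids — omitted from Q.)
Q = [CO₂] = 4.1e-4
Q = 4.1e-4 > Keq = 1.5e-4: net reverse reaction.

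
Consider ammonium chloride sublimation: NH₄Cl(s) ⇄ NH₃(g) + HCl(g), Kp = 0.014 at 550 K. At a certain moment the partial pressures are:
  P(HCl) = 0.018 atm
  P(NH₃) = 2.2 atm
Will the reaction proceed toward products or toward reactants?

in the reverse direction

(NH₄Cl is a pure solid — omitted from Qp.)
Qp = P(NH₃)·P(HCl) = (2.2)·(0.018) = 0.040
Qp = 0.040 > Kp = 0.014, so the reverse reaction proceeds.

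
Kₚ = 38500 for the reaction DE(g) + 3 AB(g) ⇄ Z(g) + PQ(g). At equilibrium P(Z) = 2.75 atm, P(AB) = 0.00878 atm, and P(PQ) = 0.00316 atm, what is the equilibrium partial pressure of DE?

P(DE) = 0.333 atm

At equilibrium, Kₚ = P(Z)·P(PQ) / (P(DE)·P(AB)³) = 38500.
(2.75)·(0.00316) / ((P(DE))·(0.00878)³) = 38500
P(DE) = 0.333 atm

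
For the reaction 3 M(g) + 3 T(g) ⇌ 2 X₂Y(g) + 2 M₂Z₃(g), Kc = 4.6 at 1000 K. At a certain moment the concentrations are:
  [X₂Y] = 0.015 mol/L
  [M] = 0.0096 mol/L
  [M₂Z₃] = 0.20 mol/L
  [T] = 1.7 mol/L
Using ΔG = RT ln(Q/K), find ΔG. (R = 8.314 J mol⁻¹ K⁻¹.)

ΔG = -6.64 kJ/mol

Qc = [X₂Y]²·[M₂Z₃]² / ([M]³·[T]³) = (0.015)²·(0.20)² / ((0.0096)³·(1.7)³) = 2.07
ΔG = RT ln(Qc/Kc) = (8.314 J mol⁻¹ K⁻¹)(1000 K) × ln(2.07/4.6)
   = (8.314 kJ/mol)(-0.7985) = -6.64 kJ/mol
ΔG < 0, so the forward reaction is spontaneous (proceeds forward).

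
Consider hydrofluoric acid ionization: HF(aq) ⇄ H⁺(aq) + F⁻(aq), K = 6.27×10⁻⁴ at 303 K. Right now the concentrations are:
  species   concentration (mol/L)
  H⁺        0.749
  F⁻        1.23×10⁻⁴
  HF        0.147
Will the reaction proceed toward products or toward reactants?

Q = [H⁺]·[F⁻] / [HF] = (0.749)·(1.23×10⁻⁴) / (0.147) = 6.27×10⁻⁴
Q = 6.27×10⁻⁴ = K, so the system is already at equilibrium.

at equilibrium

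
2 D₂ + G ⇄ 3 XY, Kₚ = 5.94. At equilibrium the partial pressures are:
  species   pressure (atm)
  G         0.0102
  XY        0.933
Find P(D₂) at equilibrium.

P(D₂) = 3.66 atm

At equilibrium, Kₚ = P(XY)³ / (P(D₂)²·P(G)) = 5.94.
(0.933)³ / ((P(D₂))²·(0.0102)) = 5.94
P(D₂)² = 13.4 ⇒ P(D₂) = 3.66 atm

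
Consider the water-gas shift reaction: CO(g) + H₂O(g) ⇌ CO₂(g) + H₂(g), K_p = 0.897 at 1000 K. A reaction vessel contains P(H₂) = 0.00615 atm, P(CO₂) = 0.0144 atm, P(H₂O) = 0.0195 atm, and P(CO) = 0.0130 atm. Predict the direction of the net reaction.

toward products

Q_p = P(CO₂)·P(H₂) / (P(CO)·P(H₂O)) = (0.0144)·(0.00615) / ((0.0130)·(0.0195)) = 0.349
Q_p = 0.349 < K_p = 0.897, so the forward reaction proceeds.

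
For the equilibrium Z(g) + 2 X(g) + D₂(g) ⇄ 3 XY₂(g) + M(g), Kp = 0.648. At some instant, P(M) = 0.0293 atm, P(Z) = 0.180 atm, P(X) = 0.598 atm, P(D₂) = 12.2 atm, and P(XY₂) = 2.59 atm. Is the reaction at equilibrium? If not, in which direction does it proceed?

neither direction; the system is at equilibrium

Qp = P(XY₂)³·P(M) / (P(Z)·P(X)²·P(D₂)) = (2.59)³·(0.0293) / ((0.180)·(0.598)²·(12.2)) = 0.648
Qp = 0.648 = Kp, so the system is already at equilibrium.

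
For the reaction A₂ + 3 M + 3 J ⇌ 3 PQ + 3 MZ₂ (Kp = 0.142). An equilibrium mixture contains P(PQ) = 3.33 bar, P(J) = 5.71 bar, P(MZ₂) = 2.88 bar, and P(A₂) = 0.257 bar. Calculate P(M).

At equilibrium, Kp = P(PQ)³·P(MZ₂)³ / (P(A₂)·P(M)³·P(J)³) = 0.142.
(3.33)³·(2.88)³ / ((0.257)·(P(M))³·(5.71)³) = 0.142
P(M)³ = 130 ⇒ P(M) = 5.06 bar

P(M) = 5.06 bar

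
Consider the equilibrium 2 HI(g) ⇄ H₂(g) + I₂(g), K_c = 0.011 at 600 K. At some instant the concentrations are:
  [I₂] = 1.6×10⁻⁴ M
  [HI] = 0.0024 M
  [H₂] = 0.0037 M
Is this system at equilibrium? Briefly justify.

no; Q > K, reaction proceeds in reverse

Q_c = [H₂]·[I₂] / [HI]² = (0.0037)·(1.6×10⁻⁴) / (0.0024)² = 0.10
Q_c = 0.10 > K_c = 0.011: net reverse reaction.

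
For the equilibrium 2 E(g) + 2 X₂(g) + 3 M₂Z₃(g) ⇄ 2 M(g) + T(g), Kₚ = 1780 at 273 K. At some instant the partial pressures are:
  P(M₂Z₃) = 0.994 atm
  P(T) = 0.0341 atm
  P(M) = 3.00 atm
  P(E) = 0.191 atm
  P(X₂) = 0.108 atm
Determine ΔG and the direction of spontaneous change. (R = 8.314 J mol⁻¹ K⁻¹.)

Qₚ = P(M)²·P(T) / (P(E)²·P(X₂)²·P(M₂Z₃)³) = (3.00)²·(0.0341) / ((0.191)²·(0.108)²·(0.994)³) = 734
ΔG = RT ln(Qₚ/Kₚ) = (8.314 J mol⁻¹ K⁻¹)(273 K) × ln(734/1780)
   = (2.270 kJ/mol)(-0.8859) = -2.01 kJ/mol
ΔG < 0, so the forward reaction is spontaneous (proceeds forward).

ΔG = -2.01 kJ/mol; the forward reaction is spontaneous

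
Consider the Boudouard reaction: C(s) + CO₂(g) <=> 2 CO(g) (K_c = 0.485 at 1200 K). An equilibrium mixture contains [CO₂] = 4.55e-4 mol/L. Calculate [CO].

(C is a pure solid — omitted from K_c.)
At equilibrium, K_c = [CO]² / [CO₂] = 0.485.
([CO])² / (4.55e-4) = 0.485
[CO]² = 2.21e-4 ⇒ [CO] = 0.0149 mol/L

[CO] = 0.0149 mol/L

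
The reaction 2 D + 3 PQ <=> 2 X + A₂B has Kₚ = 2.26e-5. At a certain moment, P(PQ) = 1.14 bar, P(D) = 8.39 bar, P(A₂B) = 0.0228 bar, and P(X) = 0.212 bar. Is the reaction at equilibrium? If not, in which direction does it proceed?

in the forward direction

Qₚ = P(X)²·P(A₂B) / (P(D)²·P(PQ)³) = (0.212)²·(0.0228) / ((8.39)²·(1.14)³) = 9.83e-6
Qₚ = 9.83e-6 < Kₚ = 2.26e-5, so the forward reaction proceeds.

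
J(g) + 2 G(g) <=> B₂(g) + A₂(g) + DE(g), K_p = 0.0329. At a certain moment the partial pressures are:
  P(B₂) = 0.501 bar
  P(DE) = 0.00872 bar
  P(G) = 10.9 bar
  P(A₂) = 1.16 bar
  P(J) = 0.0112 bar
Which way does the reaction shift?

Q_p = P(B₂)·P(A₂)·P(DE) / (P(J)·P(G)²) = (0.501)·(1.16)·(0.00872) / ((0.0112)·(10.9)²) = 0.00381
Q_p = 0.00381 < K_p = 0.0329, so the forward reaction proceeds.

to the right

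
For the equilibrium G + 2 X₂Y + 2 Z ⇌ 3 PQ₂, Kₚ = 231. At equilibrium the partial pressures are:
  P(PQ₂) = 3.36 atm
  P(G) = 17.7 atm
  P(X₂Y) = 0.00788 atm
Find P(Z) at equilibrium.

P(Z) = 12.2 atm

At equilibrium, Kₚ = P(PQ₂)³ / (P(G)·P(X₂Y)²·P(Z)²) = 231.
(3.36)³ / ((17.7)·(0.00788)²·(P(Z))²) = 231
P(Z)² = 149 ⇒ P(Z) = 12.2 atm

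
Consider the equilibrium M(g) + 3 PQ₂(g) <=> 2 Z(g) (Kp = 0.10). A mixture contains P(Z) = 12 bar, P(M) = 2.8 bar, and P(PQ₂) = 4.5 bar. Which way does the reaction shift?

toward reactants

Qp = P(Z)² / (P(M)·P(PQ₂)³) = (12)² / ((2.8)·(4.5)³) = 0.56
Qp = 0.56 > Kp = 0.10, so the reverse reaction proceeds.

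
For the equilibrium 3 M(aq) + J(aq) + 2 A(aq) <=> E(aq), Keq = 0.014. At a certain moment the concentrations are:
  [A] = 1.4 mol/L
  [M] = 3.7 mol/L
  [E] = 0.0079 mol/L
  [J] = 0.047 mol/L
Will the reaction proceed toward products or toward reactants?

Q = [E] / ([M]³·[J]·[A]²) = (0.0079) / ((3.7)³·(0.047)·(1.4)²) = 0.0017
Q = 0.0017 < Keq = 0.014, so the forward reaction proceeds.

to the right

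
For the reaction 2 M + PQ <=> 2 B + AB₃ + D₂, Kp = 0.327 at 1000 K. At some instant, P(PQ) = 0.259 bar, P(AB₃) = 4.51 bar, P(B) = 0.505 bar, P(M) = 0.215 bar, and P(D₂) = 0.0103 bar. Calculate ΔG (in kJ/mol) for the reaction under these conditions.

Qp = P(B)²·P(AB₃)·P(D₂) / (P(M)²·P(PQ)) = (0.505)²·(4.51)·(0.0103) / ((0.215)²·(0.259)) = 0.990
ΔG = RT ln(Qp/Kp) = (8.314 J mol⁻¹ K⁻¹)(1000 K) × ln(0.990/0.327)
   = (8.314 kJ/mol)(1.108) = 9.21 kJ/mol
ΔG > 0, so the forward reaction is non-spontaneous (proceeds in reverse).

ΔG = 9.21 kJ/mol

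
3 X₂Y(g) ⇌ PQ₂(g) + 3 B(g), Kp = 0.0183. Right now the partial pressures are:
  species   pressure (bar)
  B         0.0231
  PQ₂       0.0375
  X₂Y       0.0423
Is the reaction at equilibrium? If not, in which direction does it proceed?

Qp = P(PQ₂)·P(B)³ / P(X₂Y)³ = (0.0375)·(0.0231)³ / (0.0423)³ = 0.00611
Qp = 0.00611 < Kp = 0.0183, so the forward reaction proceeds.

to the right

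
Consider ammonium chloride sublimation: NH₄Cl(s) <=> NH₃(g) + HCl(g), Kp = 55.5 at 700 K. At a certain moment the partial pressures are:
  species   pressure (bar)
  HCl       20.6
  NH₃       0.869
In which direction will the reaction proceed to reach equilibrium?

to the right

(NH₄Cl is a pure solid — omitted from Qp.)
Qp = P(NH₃)·P(HCl) = (0.869)·(20.6) = 17.9
Qp = 17.9 < Kp = 55.5, so the forward reaction proceeds.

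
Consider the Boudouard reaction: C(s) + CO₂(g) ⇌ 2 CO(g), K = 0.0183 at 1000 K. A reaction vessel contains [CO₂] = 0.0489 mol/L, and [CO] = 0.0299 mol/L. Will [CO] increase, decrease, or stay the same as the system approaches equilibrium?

stay the same

(C is a pure solid — omitted from Q.)
Q = [CO]² / [CO₂] = (0.0299)² / (0.0489) = 0.0183
Q = 0.0183 = K; the system is at equilibrium.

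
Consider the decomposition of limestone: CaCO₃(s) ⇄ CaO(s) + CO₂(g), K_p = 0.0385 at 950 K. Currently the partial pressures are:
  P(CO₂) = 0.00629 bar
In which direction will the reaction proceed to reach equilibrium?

(CaCO₃, CaO are pure solids — omitted from Q_p.)
Q_p = P(CO₂) = 0.00629
Q_p = 0.00629 < K_p = 0.0385, so the forward reaction proceeds.

forward (toward products)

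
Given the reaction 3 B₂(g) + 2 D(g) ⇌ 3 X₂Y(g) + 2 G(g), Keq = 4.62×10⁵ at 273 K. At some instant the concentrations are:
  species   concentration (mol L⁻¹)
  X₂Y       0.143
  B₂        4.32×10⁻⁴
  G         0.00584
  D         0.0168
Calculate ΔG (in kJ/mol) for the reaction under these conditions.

Q = [X₂Y]³·[G]² / ([B₂]³·[D]²) = (0.143)³·(0.00584)² / ((4.32×10⁻⁴)³·(0.0168)²) = 4.38×10⁶
ΔG = RT ln(Q/Keq) = (8.314 J mol⁻¹ K⁻¹)(273 K) × ln(4.38×10⁶/4.62×10⁵)
   = (2.270 kJ/mol)(2.249) = 5.11 kJ/mol
ΔG > 0, so the forward reaction is non-spontaneous (proceeds in reverse).

ΔG = 5.11 kJ/mol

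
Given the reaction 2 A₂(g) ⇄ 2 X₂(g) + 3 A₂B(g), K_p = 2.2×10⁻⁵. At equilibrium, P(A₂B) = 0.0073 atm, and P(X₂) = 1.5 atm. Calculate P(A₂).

At equilibrium, K_p = P(X₂)²·P(A₂B)³ / P(A₂)² = 2.2×10⁻⁵.
(1.5)²·(0.0073)³ / (P(A₂))² = 2.2×10⁻⁵
P(A₂)² = 0.0398 ⇒ P(A₂) = 0.20 atm

P(A₂) = 0.20 atm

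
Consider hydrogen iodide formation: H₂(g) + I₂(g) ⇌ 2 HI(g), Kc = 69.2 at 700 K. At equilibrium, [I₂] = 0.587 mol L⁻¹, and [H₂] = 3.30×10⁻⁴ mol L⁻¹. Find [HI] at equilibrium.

At equilibrium, Kc = [HI]² / ([H₂]·[I₂]) = 69.2.
([HI])² / ((3.30×10⁻⁴)·(0.587)) = 69.2
[HI]² = 0.0134 ⇒ [HI] = 0.116 mol L⁻¹

[HI] = 0.116 mol L⁻¹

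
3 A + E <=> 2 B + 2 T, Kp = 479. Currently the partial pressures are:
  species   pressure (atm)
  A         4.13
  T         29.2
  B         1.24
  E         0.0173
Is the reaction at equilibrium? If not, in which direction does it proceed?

in the reverse direction

Qp = P(B)²·P(T)² / (P(A)³·P(E)) = (1.24)²·(29.2)² / ((4.13)³·(0.0173)) = 1080
Qp = 1080 > Kp = 479, so the reverse reaction proceeds.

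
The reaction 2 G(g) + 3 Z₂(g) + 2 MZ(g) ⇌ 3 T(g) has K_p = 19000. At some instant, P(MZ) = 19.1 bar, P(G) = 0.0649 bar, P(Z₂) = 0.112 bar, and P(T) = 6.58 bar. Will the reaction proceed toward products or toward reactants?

Q_p = P(T)³ / (P(G)²·P(Z₂)³·P(MZ)²) = (6.58)³ / ((0.0649)²·(0.112)³·(19.1)²) = 1.32×10⁵
Q_p = 1.32×10⁵ > K_p = 19000, so the reverse reaction proceeds.

reverse (toward reactants)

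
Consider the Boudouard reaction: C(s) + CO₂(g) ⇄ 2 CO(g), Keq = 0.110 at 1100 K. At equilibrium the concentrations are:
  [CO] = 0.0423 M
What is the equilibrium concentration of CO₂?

(C is a pure solid — omitted from Keq.)
At equilibrium, Keq = [CO]² / [CO₂] = 0.110.
(0.0423)² / ([CO₂]) = 0.110
[CO₂] = 0.0163 M

[CO₂] = 0.0163 M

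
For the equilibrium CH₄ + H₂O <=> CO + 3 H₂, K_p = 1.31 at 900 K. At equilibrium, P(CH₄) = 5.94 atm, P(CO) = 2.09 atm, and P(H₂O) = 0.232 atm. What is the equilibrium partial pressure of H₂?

At equilibrium, K_p = P(CO)·P(H₂)³ / (P(CH₄)·P(H₂O)) = 1.31.
(2.09)·(P(H₂))³ / ((5.94)·(0.232)) = 1.31
P(H₂)³ = 0.864 ⇒ P(H₂) = 0.952 atm

P(H₂) = 0.952 atm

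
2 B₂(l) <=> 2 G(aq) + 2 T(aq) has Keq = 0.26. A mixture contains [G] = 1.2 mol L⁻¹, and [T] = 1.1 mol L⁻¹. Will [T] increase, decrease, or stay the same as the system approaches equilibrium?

decrease

(B₂ is a pure liquid — omitted from Q.)
Q = [G]²·[T]² = (1.2)²·(1.1)² = 1.7
Q = 1.7 > Keq = 0.26: net reverse reaction.
T is a product, so it decreases.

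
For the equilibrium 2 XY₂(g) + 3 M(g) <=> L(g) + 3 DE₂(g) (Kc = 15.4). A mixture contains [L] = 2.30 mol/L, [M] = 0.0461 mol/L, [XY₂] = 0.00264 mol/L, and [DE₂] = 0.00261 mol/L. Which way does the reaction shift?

Qc = [L]·[DE₂]³ / ([XY₂]²·[M]³) = (2.30)·(0.00261)³ / ((0.00264)²·(0.0461)³) = 59.9
Qc = 59.9 > Kc = 15.4, so the reverse reaction proceeds.

in the reverse direction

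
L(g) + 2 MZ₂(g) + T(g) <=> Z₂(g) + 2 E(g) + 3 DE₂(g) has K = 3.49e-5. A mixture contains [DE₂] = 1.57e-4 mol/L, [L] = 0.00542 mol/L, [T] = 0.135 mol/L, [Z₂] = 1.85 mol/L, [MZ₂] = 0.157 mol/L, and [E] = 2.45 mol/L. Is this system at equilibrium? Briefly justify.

no; Q < K, reaction proceeds forward

Q = [Z₂]·[E]²·[DE₂]³ / ([L]·[MZ₂]²·[T]) = (1.85)·(2.45)²·(1.57e-4)³ / ((0.00542)·(0.157)²·(0.135)) = 2.38e-6
Q = 2.38e-6 < K = 3.49e-5: net forward reaction.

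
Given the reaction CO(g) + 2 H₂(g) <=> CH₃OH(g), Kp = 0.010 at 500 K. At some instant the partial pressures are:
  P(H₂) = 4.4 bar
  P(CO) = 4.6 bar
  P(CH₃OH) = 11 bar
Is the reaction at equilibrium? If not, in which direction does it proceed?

Qp = P(CH₃OH) / (P(CO)·P(H₂)²) = (11) / ((4.6)·(4.4)²) = 0.12
Qp = 0.12 > Kp = 0.010, so the reverse reaction proceeds.

in the reverse direction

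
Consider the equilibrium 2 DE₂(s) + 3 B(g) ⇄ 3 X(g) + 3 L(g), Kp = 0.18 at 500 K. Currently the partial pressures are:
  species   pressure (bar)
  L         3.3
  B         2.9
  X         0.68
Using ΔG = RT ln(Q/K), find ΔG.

ΔG = 3.93 kJ/mol

(DE₂ is a pure solid — omitted from Qp.)
Qp = P(X)³·P(L)³ / P(B)³ = (0.68)³·(3.3)³ / (2.9)³ = 0.463
ΔG = RT ln(Qp/Kp) = (8.314 J mol⁻¹ K⁻¹)(500 K) × ln(0.463/0.18)
   = (4.157 kJ/mol)(0.9448) = 3.93 kJ/mol
ΔG > 0, so the forward reaction is non-spontaneous (proceeds in reverse).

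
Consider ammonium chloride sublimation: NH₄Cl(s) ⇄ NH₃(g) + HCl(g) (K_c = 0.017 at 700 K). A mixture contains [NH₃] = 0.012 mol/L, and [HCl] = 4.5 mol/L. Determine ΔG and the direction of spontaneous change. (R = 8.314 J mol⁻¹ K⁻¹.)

ΔG = 6.73 kJ/mol; the forward reaction is non-spontaneous

(NH₄Cl is a pure solid — omitted from Q_c.)
Q_c = [NH₃]·[HCl] = (0.012)·(4.5) = 0.0540
ΔG = RT ln(Q_c/K_c) = (8.314 J mol⁻¹ K⁻¹)(700 K) × ln(0.0540/0.017)
   = (5.820 kJ/mol)(1.156) = 6.73 kJ/mol
ΔG > 0, so the forward reaction is non-spontaneous (proceeds in reverse).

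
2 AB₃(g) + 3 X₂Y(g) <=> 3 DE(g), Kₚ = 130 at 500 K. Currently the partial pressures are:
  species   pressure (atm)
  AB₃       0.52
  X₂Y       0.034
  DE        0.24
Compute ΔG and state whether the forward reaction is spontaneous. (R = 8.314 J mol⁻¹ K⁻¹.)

Qₚ = P(DE)³ / (P(AB₃)²·P(X₂Y)³) = (0.24)³ / ((0.52)²·(0.034)³) = 1300
ΔG = RT ln(Qₚ/Kₚ) = (8.314 J mol⁻¹ K⁻¹)(500 K) × ln(1300/130)
   = (4.157 kJ/mol)(2.303) = 9.57 kJ/mol
ΔG > 0, so the forward reaction is non-spontaneous (proceeds in reverse).

ΔG = 9.57 kJ/mol; the forward reaction is non-spontaneous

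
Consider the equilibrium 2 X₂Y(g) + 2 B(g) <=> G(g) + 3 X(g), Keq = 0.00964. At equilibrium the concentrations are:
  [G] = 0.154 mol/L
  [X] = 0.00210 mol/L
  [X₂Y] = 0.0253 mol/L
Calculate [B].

[B] = 0.0152 mol/L

At equilibrium, Keq = [G]·[X]³ / ([X₂Y]²·[B]²) = 0.00964.
(0.154)·(0.00210)³ / ((0.0253)²·([B])²) = 0.00964
[B]² = 2.31×10⁻⁴ ⇒ [B] = 0.0152 mol/L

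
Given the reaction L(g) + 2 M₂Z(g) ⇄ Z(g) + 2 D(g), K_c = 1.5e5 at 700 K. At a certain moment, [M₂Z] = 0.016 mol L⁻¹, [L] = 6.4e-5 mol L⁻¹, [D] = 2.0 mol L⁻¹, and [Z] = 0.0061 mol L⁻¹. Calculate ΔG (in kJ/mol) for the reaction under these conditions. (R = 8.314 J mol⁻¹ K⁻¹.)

ΔG = 13.4 kJ/mol

Q_c = [Z]·[D]² / ([L]·[M₂Z]²) = (0.0061)·(2.0)² / ((6.4e-5)·(0.016)²) = 1.49e6
ΔG = RT ln(Q_c/K_c) = (8.314 J mol⁻¹ K⁻¹)(700 K) × ln(1.49e6/1.5e5)
   = (5.820 kJ/mol)(2.296) = 13.4 kJ/mol
ΔG > 0, so the forward reaction is non-spontaneous (proceeds in reverse).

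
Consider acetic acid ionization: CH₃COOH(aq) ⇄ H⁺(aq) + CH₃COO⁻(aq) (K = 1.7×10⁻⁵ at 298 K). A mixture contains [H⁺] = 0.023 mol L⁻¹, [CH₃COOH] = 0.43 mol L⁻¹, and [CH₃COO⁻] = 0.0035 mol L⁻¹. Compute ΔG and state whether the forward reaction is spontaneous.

Q = [H⁺]·[CH₃COO⁻] / [CH₃COOH] = (0.023)·(0.0035) / (0.43) = 1.87×10⁻⁴
ΔG = RT ln(Q/K) = (8.314 J mol⁻¹ K⁻¹)(298 K) × ln(1.87×10⁻⁴/1.7×10⁻⁵)
   = (2.478 kJ/mol)(2.398) = 5.94 kJ/mol
ΔG > 0, so the forward reaction is non-spontaneous (proceeds in reverse).

ΔG = 5.94 kJ/mol; the forward reaction is non-spontaneous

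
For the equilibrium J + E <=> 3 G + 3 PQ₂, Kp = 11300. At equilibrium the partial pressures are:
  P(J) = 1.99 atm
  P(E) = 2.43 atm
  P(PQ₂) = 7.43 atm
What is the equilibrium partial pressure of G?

P(G) = 5.11 atm

At equilibrium, Kp = P(G)³·P(PQ₂)³ / (P(J)·P(E)) = 11300.
(P(G))³·(7.43)³ / ((1.99)·(2.43)) = 11300
P(G)³ = 133 ⇒ P(G) = 5.11 atm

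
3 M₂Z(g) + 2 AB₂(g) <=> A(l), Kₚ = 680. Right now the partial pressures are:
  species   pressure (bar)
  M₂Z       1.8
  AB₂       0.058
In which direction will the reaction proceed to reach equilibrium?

in the forward direction

(A is a pure liquid — omitted from Qₚ.)
Qₚ = 1 / (P(M₂Z)³·P(AB₂)²) = 1 / ((1.8)³·(0.058)²) = 51
Qₚ = 51 < Kₚ = 680, so the forward reaction proceeds.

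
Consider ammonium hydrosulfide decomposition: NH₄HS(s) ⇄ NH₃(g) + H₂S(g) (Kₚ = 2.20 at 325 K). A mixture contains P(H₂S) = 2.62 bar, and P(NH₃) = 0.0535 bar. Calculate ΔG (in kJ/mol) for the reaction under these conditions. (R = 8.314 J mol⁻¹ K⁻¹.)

(NH₄HS is a pure solid — omitted from Qₚ.)
Qₚ = P(NH₃)·P(H₂S) = (0.0535)·(2.62) = 0.140
ΔG = RT ln(Qₚ/Kₚ) = (8.314 J mol⁻¹ K⁻¹)(325 K) × ln(0.140/2.20)
   = (2.702 kJ/mol)(-2.755) = -7.44 kJ/mol
ΔG < 0, so the forward reaction is spontaneous (proceeds forward).

ΔG = -7.44 kJ/mol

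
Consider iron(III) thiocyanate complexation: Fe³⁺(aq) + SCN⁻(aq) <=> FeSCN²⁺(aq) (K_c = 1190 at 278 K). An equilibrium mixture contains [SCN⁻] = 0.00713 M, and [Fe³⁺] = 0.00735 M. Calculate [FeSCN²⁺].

[FeSCN²⁺] = 0.0624 M

At equilibrium, K_c = [FeSCN²⁺] / ([Fe³⁺]·[SCN⁻]) = 1190.
([FeSCN²⁺]) / ((0.00735)·(0.00713)) = 1190
[FeSCN²⁺] = 0.0624 M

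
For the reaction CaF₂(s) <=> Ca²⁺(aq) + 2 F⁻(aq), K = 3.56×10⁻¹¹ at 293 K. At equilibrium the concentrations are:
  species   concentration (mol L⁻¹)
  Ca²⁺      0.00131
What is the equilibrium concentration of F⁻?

[F⁻] = 1.65×10⁻⁴ mol L⁻¹

(CaF₂ is a pure solid — omitted from K.)
At equilibrium, K = [Ca²⁺]·[F⁻]² = 3.56×10⁻¹¹.
(0.00131)·([F⁻])² = 3.56×10⁻¹¹
[F⁻]² = 2.72×10⁻⁸ ⇒ [F⁻] = 1.65×10⁻⁴ mol L⁻¹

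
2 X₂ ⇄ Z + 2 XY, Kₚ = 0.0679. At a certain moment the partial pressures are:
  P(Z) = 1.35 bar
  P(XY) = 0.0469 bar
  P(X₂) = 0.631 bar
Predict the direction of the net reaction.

to the right

Qₚ = P(Z)·P(XY)² / P(X₂)² = (1.35)·(0.0469)² / (0.631)² = 0.00746
Qₚ = 0.00746 < Kₚ = 0.0679, so the forward reaction proceeds.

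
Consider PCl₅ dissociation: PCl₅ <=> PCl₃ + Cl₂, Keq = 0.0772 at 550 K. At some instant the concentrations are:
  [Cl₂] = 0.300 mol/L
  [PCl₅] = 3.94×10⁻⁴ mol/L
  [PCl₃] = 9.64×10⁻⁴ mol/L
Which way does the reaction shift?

Q = [PCl₃]·[Cl₂] / [PCl₅] = (9.64×10⁻⁴)·(0.300) / (3.94×10⁻⁴) = 0.734
Q = 0.734 > Keq = 0.0772, so the reverse reaction proceeds.

in the reverse direction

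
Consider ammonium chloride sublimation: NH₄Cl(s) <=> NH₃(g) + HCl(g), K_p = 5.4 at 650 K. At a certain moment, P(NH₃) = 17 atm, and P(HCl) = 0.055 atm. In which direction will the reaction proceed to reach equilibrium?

to the right

(NH₄Cl is a pure solid — omitted from Q_p.)
Q_p = P(NH₃)·P(HCl) = (17)·(0.055) = 0.93
Q_p = 0.93 < K_p = 5.4, so the forward reaction proceeds.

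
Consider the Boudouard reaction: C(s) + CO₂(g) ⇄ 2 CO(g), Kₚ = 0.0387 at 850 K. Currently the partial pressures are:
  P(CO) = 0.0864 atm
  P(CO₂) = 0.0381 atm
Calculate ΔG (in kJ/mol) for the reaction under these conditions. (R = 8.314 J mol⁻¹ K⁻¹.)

ΔG = 11.5 kJ/mol

(C is a pure solid — omitted from Qₚ.)
Qₚ = P(CO)² / P(CO₂) = (0.0864)² / (0.0381) = 0.196
ΔG = RT ln(Qₚ/Kₚ) = (8.314 J mol⁻¹ K⁻¹)(850 K) × ln(0.196/0.0387)
   = (7.067 kJ/mol)(1.622) = 11.5 kJ/mol
ΔG > 0, so the forward reaction is non-spontaneous (proceeds in reverse).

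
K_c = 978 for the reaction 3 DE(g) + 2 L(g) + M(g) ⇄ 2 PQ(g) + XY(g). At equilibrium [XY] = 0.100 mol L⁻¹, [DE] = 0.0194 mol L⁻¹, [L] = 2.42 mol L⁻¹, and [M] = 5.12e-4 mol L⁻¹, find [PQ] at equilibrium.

[PQ] = 0.0146 mol L⁻¹

At equilibrium, K_c = [PQ]²·[XY] / ([DE]³·[L]²·[M]) = 978.
([PQ])²·(0.100) / ((0.0194)³·(2.42)²·(5.12e-4)) = 978
[PQ]² = 2.14e-4 ⇒ [PQ] = 0.0146 mol L⁻¹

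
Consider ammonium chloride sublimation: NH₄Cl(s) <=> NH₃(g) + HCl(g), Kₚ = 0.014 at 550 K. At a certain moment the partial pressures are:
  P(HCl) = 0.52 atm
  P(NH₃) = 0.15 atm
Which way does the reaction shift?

in the reverse direction

(NH₄Cl is a pure solid — omitted from Qₚ.)
Qₚ = P(NH₃)·P(HCl) = (0.15)·(0.52) = 0.078
Qₚ = 0.078 > Kₚ = 0.014, so the reverse reaction proceeds.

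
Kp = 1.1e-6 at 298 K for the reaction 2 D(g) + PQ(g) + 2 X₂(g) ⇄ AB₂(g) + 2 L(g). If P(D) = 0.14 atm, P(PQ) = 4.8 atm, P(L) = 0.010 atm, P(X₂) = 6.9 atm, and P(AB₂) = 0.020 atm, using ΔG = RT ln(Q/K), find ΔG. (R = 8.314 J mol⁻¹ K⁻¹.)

ΔG = -2.23 kJ/mol

Qp = P(AB₂)·P(L)² / (P(D)²·P(PQ)·P(X₂)²) = (0.020)·(0.010)² / ((0.14)²·(4.8)·(6.9)²) = 4.47e-7
ΔG = RT ln(Qp/Kp) = (8.314 J mol⁻¹ K⁻¹)(298 K) × ln(4.47e-7/1.1e-6)
   = (2.478 kJ/mol)(-0.9005) = -2.23 kJ/mol
ΔG < 0, so the forward reaction is spontaneous (proceeds forward).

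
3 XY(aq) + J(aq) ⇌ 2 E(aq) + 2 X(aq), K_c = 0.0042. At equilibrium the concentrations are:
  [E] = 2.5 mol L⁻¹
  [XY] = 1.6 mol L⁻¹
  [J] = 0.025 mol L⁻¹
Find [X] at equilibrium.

At equilibrium, K_c = [E]²·[X]² / ([XY]³·[J]) = 0.0042.
(2.5)²·([X])² / ((1.6)³·(0.025)) = 0.0042
[X]² = 6.88×10⁻⁵ ⇒ [X] = 0.0083 mol L⁻¹

[X] = 0.0083 mol L⁻¹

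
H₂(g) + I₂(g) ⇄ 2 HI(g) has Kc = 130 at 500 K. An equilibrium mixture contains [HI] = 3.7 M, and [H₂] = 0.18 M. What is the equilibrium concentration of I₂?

At equilibrium, Kc = [HI]² / ([H₂]·[I₂]) = 130.
(3.7)² / ((0.18)·([I₂])) = 130
[I₂] = 0.585 = 0.59 M

[I₂] = 0.59 M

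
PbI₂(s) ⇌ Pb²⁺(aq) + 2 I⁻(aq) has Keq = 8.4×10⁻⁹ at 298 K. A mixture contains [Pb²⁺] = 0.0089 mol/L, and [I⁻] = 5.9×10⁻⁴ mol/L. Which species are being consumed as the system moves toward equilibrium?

PbI₂ (reactants)

(PbI₂ is a pure solid — omitted from Q.)
Q = [Pb²⁺]·[I⁻]² = (0.0089)·(5.9×10⁻⁴)² = 3.1×10⁻⁹
Q = 3.1×10⁻⁹ < Keq = 8.4×10⁻⁹: net forward reaction.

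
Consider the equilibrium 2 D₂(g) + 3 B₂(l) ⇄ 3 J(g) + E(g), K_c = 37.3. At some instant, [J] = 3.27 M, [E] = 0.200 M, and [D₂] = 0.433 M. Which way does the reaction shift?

no net change (already at equilibrium)

(B₂ is a pure liquid — omitted from Q_c.)
Q_c = [J]³·[E] / [D₂]² = (3.27)³·(0.200) / (0.433)² = 37.3
Q_c = 37.3 = K_c, so the system is already at equilibrium.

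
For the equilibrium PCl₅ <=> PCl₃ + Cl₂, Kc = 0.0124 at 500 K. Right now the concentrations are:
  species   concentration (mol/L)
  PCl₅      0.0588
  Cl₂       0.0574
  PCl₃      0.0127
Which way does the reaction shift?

no net change (already at equilibrium)

Qc = [PCl₃]·[Cl₂] / [PCl₅] = (0.0127)·(0.0574) / (0.0588) = 0.0124
Qc = 0.0124 = Kc, so the system is already at equilibrium.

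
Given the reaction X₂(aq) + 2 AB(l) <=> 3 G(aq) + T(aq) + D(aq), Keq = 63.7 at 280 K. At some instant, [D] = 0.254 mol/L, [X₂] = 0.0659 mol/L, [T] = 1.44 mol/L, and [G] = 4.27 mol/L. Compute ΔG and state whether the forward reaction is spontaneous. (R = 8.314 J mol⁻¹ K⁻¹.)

(AB is a pure liquid — omitted from Q.)
Q = [G]³·[T]·[D] / [X₂] = (4.27)³·(1.44)·(0.254) / (0.0659) = 432
ΔG = RT ln(Q/Keq) = (8.314 J mol⁻¹ K⁻¹)(280 K) × ln(432/63.7)
   = (2.328 kJ/mol)(1.914) = 4.46 kJ/mol
ΔG > 0, so the forward reaction is non-spontaneous (proceeds in reverse).

ΔG = 4.46 kJ/mol; the forward reaction is non-spontaneous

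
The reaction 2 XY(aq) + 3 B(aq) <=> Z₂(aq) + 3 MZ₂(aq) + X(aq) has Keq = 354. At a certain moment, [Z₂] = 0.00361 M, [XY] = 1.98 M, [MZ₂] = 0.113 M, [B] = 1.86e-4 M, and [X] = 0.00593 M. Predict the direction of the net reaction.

Q = [Z₂]·[MZ₂]³·[X] / ([XY]²·[B]³) = (0.00361)·(0.113)³·(0.00593) / ((1.98)²·(1.86e-4)³) = 1220
Q = 1220 > Keq = 354, so the reverse reaction proceeds.

reverse (toward reactants)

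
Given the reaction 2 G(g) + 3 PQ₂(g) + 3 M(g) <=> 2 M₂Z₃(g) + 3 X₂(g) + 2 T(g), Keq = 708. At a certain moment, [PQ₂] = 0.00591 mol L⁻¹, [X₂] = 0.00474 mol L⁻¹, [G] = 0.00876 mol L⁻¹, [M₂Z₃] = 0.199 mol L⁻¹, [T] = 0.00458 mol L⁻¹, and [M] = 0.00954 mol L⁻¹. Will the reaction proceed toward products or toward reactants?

Q = [M₂Z₃]²·[X₂]³·[T]² / ([G]²·[PQ₂]³·[M]³) = (0.199)²·(0.00474)³·(0.00458)² / ((0.00876)²·(0.00591)³·(0.00954)³) = 6430
Q = 6430 > Keq = 708, so the reverse reaction proceeds.

reverse (toward reactants)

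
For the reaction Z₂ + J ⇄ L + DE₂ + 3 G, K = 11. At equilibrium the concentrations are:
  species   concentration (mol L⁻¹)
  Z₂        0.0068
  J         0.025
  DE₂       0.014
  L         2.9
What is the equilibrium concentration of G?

[G] = 0.36 mol L⁻¹

At equilibrium, K = [L]·[DE₂]·[G]³ / ([Z₂]·[J]) = 11.
(2.9)·(0.014)·([G])³ / ((0.0068)·(0.025)) = 11
[G]³ = 0.0461 ⇒ [G] = 0.36 mol L⁻¹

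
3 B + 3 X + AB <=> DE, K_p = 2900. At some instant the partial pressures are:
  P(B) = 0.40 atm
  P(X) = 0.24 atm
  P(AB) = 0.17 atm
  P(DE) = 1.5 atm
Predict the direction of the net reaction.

in the reverse direction

Q_p = P(DE) / (P(B)³·P(X)³·P(AB)) = (1.5) / ((0.40)³·(0.24)³·(0.17)) = 10000
Q_p = 10000 > K_p = 2900, so the reverse reaction proceeds.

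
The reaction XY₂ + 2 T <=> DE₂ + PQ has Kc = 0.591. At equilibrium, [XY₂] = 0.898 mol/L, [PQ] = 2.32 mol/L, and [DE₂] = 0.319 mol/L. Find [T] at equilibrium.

[T] = 1.18 mol/L

At equilibrium, Kc = [DE₂]·[PQ] / ([XY₂]·[T]²) = 0.591.
(0.319)·(2.32) / ((0.898)·([T])²) = 0.591
[T]² = 1.39 ⇒ [T] = 1.18 mol/L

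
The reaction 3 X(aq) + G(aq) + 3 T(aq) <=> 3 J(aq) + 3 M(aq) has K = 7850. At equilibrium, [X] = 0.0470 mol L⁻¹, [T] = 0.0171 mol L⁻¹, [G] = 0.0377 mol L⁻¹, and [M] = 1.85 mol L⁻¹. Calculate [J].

[J] = 0.00290 mol L⁻¹

At equilibrium, K = [J]³·[M]³ / ([X]³·[G]·[T]³) = 7850.
([J])³·(1.85)³ / ((0.0470)³·(0.0377)·(0.0171)³) = 7850
[J]³ = 2.43e-8 ⇒ [J] = 0.00290 mol L⁻¹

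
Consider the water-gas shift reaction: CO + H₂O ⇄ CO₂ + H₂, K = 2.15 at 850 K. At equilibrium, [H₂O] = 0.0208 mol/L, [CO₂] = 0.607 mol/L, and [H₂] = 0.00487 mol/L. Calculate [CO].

[CO] = 0.0661 mol/L

At equilibrium, K = [CO₂]·[H₂] / ([CO]·[H₂O]) = 2.15.
(0.607)·(0.00487) / (([CO])·(0.0208)) = 2.15
[CO] = 0.0661 mol/L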